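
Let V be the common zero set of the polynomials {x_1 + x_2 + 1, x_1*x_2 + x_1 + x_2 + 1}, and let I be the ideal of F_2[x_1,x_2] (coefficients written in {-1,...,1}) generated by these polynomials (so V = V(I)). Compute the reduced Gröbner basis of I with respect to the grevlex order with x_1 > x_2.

G = {x_2**2 + x_2, x_1 + x_2 + 1}

The reduced Gröbner basis is the canonical form of the ideal for this ordering.

f_1 = x_1 + x_2 + 1, LT = x_1.
f_2 = x_1*x_2 + x_1 + x_2 + 1, LT = x_1*x_2.

S(f_1,f_2): lcm = x_1*x_2. S = x_2**2 + x_1 + 1.
  leading term x_2**2: no divisor's leading term divides it; move x_2**2 to the remainder.
  leading term x_1: subtract (1)·f_1 from x_1 + 1 → x_2
  leading term x_2: no divisor's leading term divides it; move x_2 to the remainder.
  remainder x_2**2 + x_2 ≠ 0; add g_3 = x_2**2 + x_2 to the basis.

The other S-polynomials (S(f_1,g_3), S(f_2,g_3)) all reduce to 0 modulo the current basis, so we have a Gröbner basis.
Inter-reduce: drop elements whose leading term is divisible by another's, tail-reduce, and make monic.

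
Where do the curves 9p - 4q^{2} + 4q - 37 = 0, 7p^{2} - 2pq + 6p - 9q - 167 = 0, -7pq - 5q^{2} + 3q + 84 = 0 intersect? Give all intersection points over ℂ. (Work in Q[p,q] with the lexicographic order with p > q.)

Compute a lex Gröbner basis by Buchberger's algorithm.
f_1 = 9p - 4q^{2} + 4q - 37, LT = p.
f_2 = 7p^{2} - 2pq + 6p - 9q - 167, LT = p^{2}.
f_3 = -7pq - 5q^{2} + 3q + 84, LT = pq.

S(f_1,f_2): lcm = p^{2}. S = -\tfrac{4}{9}pq^{2} + \tfrac{46}{63}pq - \tfrac{313}{63}p + \tfrac{9}{7}q + \tfrac{167}{7}.
  reduce S modulo (f_1, f_2, f_3):
  remainder -\tfrac{16}{81}q^{4} + \tfrac{296}{567}q^{3} - \tfrac{824}{189}q^{2} + \tfrac{3683}{567}q + \tfrac{278}{81} ≠ 0; add h_4 = -\tfrac{16}{81}q^{4} + \tfrac{296}{567}q^{3} - \tfrac{824}{189}q^{2} + \tfrac{3683}{567}q + \tfrac{278}{81} to the basis.

S(f_1,f_3): lcm = pq. S = -\tfrac{4}{9}q^{3} - \tfrac{17}{63}q^{2} - \tfrac{232}{63}q + 12.
  reduce S modulo (f_1, f_2, f_3, h_4):
  remainder -\tfrac{4}{9}q^{3} - \tfrac{17}{63}q^{2} - \tfrac{232}{63}q + 12 ≠ 0; add h_5 = -\tfrac{4}{9}q^{3} - \tfrac{17}{63}q^{2} - \tfrac{232}{63}q + 12 to the basis.

S(f_2,f_3): lcm = p^{2}q. S = -pq^{2} + \tfrac{9}{7}pq + 12p - \tfrac{9}{7}q^{2} - \tfrac{167}{7}q.
  reduce S modulo (f_1, f_2, f_3, h_4, h_5):
  remainder \tfrac{8177}{882}q^{2} - \tfrac{65629}{1764}q + \tfrac{4703}{126} ≠ 0; add h_6 = \tfrac{8177}{882}q^{2} - \tfrac{65629}{1764}q + \tfrac{4703}{126} to the basis.

S(f_3,h_4): lcm = pq^{4}. S = \tfrac{37}{14}pq^{3} - \tfrac{309}{14}pq^{2} + \tfrac{3683}{112}pq + \tfrac{139}{8}p + \tfrac{5}{7}q^{5} - \tfrac{3}{7}q^{4} - 12q^{3}.
  reduce S modulo (f_1, f_2, f_3, h_4, h_5, h_6):
  remainder \tfrac{345520641}{457912}q - \tfrac{345520641}{228956} ≠ 0; add h_7 = \tfrac{345520641}{457912}q - \tfrac{345520641}{228956} to the basis.

The other S-polynomials (S(f_1,h_4), S(f_2,h_4), S(f_1,h_5), S(f_2,h_5), S(f_3,h_5), S(h_4,h_5), S(f_1,h_6), S(f_2,h_6), S(f_3,h_6), S(h_4,h_6), S(h_5,h_6), S(f_1,h_7), S(f_2,h_7), S(f_3,h_7), S(h_4,h_7), S(h_5,h_7), S(h_6,h_7)) all reduce to 0 modulo the current basis, so we have a Gröbner basis.
Inter-reduce: drop elements whose leading term is divisible by another's, tail-reduce, and make monic.
Reduced Gröbner basis: {p - 5, q - 2}.

Since the basis is lex-ordered, q - 2 is univariate in q. Its roots are {2}. Back-substituting each root into the other basis elements fixes the other coordinates.
  q = 2: the earlier basis element becomes p - 5 = 0, giving p = 5 — point (5, 2).

{(5, 2)}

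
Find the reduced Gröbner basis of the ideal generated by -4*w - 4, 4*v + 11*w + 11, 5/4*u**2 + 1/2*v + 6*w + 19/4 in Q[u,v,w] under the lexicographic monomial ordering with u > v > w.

G = {u**2 - 1, v, w + 1}

This is the nonlinear analogue of row-reducing a linear system.

f_1 = -4*w - 4, LT = w.
f_2 = 4*v + 11*w + 11, LT = v.
f_3 = 5/4*u**2 + 1/2*v + 6*w + 19/4, LT = u**2.

The S-polynomials (S(f_1,f_2), S(f_1,f_3), S(f_2,f_3)) all reduce to 0 modulo the current basis, so we have a Gröbner basis.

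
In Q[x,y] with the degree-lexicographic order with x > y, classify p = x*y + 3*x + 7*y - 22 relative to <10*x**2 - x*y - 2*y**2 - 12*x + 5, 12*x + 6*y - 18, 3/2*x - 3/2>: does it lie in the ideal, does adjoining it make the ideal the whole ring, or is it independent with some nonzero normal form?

First compute the reduced Gröbner basis of I by Buchberger's algorithm.
f_1 = 10*x**2 - x*y - 2*y**2 - 12*x + 5, LT = x**2.
f_2 = 12*x + 6*y - 18, LT = x.
f_3 = 3/2*x - 3/2, LT = x.

S(f_1,f_2): lcm = x**2. S = -3/5*x*y - 1/5*y**2 + 3/10*x + 1/2.
  reduce S modulo (f_1, f_2, f_3):
  remainder 1/10*y**2 - 21/20*y + 19/20 ≠ 0; add h_4 = 1/10*y**2 - 21/20*y + 19/20 to the basis.

S(f_1,f_3): lcm = x**2. S = -1/10*x*y - 1/5*y**2 - 1/5*x + 1/2.
  reduce S modulo (f_1, f_2, f_3, h_4):
  remainder -13/8*y + 13/8 ≠ 0; add h_5 = -13/8*y + 13/8 to the basis.

The other S-polynomials (S(f_2,f_3), S(f_1,h_4), S(f_2,h_4), S(f_3,h_4), S(f_1,h_5), S(f_2,h_5), S(f_3,h_5), S(h_4,h_5)) all reduce to 0 modulo the current basis, so we have a Gröbner basis.
Inter-reduce: drop elements whose leading term is divisible by another's, tail-reduce, and make monic.
Reduced Gröbner basis: {x - 1, y - 1}.
Label its elements g_1 = x - 1, g_2 = y - 1.

Reduce p = x*y + 3*x + 7*y - 22 modulo G:
  leading term x*y: subtract (y)·g_1 from x*y + 3*x + 7*y - 22 → 3*x + 8*y - 22
  leading term x: subtract (3)·g_1 from 3*x + 8*y - 22 → 8*y - 19
  leading term y: subtract (8)·g_2 from 8*y - 19 → -11
  leading term 1: no divisor's leading term divides it; move -11 to the remainder.
  normal form = -11.
The normal form is nonzero, so p ∉ I. Since p minus its normal form lies in I, I + (p) = I + (r) where r = -11; decide whether this ideal is the whole ring.
Here r = -11 is a nonzero constant, hence a unit: 1 ∈ I + (p), the Gröbner basis of I + (p) is {1}, and the enlarged system has no common solution — adjoining p is inconsistent.

Adjoining x*y + 3*x + 7*y - 22 makes the ideal the whole ring: the system is inconsistent.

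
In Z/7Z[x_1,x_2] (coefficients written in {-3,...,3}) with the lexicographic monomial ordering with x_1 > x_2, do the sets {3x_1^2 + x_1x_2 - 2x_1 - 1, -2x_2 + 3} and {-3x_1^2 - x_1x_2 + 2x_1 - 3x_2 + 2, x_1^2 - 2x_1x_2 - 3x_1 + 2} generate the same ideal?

Yes, the ideals are equal.

Two ideals are equal iff their reduced Gröbner bases coincide (the reduced basis is unique for a fixed ordering).
Buchberger on the first generating set:
f_1 = 3x_1^2 + x_1x_2 - 2x_1 - 1, LT = x_1^2.
f_2 = -2x_2 + 3, LT = x_2.

The S-polynomials (S(f_1,f_2)) all reduce to 0 modulo the current basis, so we have a Gröbner basis.
Inter-reduce: drop elements whose leading term is divisible by another's, tail-reduce, and make monic.
Reduced Gröbner basis: {x_1^2 + x_1 + 2, x_2 + 2}.

Buchberger on the second generating set:
h_1 = -3x_1^2 - x_1x_2 + 2x_1 - 3x_2 + 2, LT = x_1^2.
h_2 = x_1^2 - 2x_1x_2 - 3x_1 + 2, LT = x_1^2.

S(h_1,h_2): lcm = x_1^2. S = x_2 + 2.
  reduce S modulo (h_1, h_2):
  remainder x_2 + 2 ≠ 0; add k_3 = x_2 + 2 to the basis.

The other S-polynomials (S(h_1,k_3), S(h_2,k_3)) all reduce to 0 modulo the current basis, so we have a Gröbner basis.
Inter-reduce: drop elements whose leading term is divisible by another's, tail-reduce, and make monic.
Reduced Gröbner basis: {x_1^2 + x_1 + 2, x_2 + 2}.

The two bases agree; hence the ideals are identical.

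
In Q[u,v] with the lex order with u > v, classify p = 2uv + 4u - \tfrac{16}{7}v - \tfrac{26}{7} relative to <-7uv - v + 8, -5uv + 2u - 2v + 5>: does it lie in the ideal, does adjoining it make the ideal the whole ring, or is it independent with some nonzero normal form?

2uv + 4u - \tfrac{16}{7}v - \tfrac{26}{7} lies in I (it reduces to 0).

First compute the reduced Gröbner basis of I by Buchberger's algorithm.
f_1 = -7uv - v + 8, LT = uv.
f_2 = -5uv + 2u - 2v + 5, LT = uv.

S(f_1,f_2): lcm = uv. S = \tfrac{2}{5}u - \tfrac{9}{35}v - \tfrac{1}{7}.
  leading term u: no divisor's leading term divides it; move \tfrac{2}{5}u to the remainder.
  leading term v: no divisor's leading term divides it; move -\tfrac{9}{35}v to the remainder.
  leading term 1: no divisor's leading term divides it; move -\tfrac{1}{7} to the remainder.
  remainder \tfrac{2}{5}u - \tfrac{9}{35}v - \tfrac{1}{7} ≠ 0; add h_3 = \tfrac{2}{5}u - \tfrac{9}{35}v - \tfrac{1}{7} to the basis.

S(f_1,h_3): lcm = uv. S = \tfrac{9}{14}v^{2} + \tfrac{1}{2}v - \tfrac{8}{7}.
  leading term v^{2}: no divisor's leading term divides it; move \tfrac{9}{14}v^{2} to the remainder.
  leading term v: no divisor's leading term divides it; move \tfrac{1}{2}v to the remainder.
  leading term 1: no divisor's leading term divides it; move -\tfrac{8}{7} to the remainder.
  remainder \tfrac{9}{14}v^{2} + \tfrac{1}{2}v - \tfrac{8}{7} ≠ 0; add h_4 = \tfrac{9}{14}v^{2} + \tfrac{1}{2}v - \tfrac{8}{7} to the basis.

The other S-polynomials (S(f_2,h_3), S(f_1,h_4), S(f_2,h_4), S(h_3,h_4)) all reduce to 0 modulo the current basis, so we have a Gröbner basis.
Inter-reduce: drop elements whose leading term is divisible by another's, tail-reduce, and make monic.
Reduced Gröbner basis: {u - \tfrac{9}{14}v - \tfrac{5}{14}, v^{2} + \tfrac{7}{9}v - \tfrac{16}{9}}.
Label its elements g_1 = u - \tfrac{9}{14}v - \tfrac{5}{14}, g_2 = v^{2} + \tfrac{7}{9}v - \tfrac{16}{9}.

Reduce p = 2uv + 4u - \tfrac{16}{7}v - \tfrac{26}{7} modulo G:
  leading term uv: subtract (2v)·g_1 from 2uv + 4u - \tfrac{16}{7}v - \tfrac{26}{7} → 4u + \tfrac{9}{7}v^{2} - \tfrac{11}{7}v - \tfrac{26}{7}
  leading term u: subtract (4)·g_1 from 4u + \tfrac{9}{7}v^{2} - \tfrac{11}{7}v - \tfrac{26}{7} → \tfrac{9}{7}v^{2} + v - \tfrac{16}{7}
  leading term v^{2}: subtract (\tfrac{9}{7})·g_2 from \tfrac{9}{7}v^{2} + v - \tfrac{16}{7} → 0
  normal form = 0.
Since the normal form is 0, p ∈ I.

The remainder on division by a Gröbner basis is unique — it is the normal form.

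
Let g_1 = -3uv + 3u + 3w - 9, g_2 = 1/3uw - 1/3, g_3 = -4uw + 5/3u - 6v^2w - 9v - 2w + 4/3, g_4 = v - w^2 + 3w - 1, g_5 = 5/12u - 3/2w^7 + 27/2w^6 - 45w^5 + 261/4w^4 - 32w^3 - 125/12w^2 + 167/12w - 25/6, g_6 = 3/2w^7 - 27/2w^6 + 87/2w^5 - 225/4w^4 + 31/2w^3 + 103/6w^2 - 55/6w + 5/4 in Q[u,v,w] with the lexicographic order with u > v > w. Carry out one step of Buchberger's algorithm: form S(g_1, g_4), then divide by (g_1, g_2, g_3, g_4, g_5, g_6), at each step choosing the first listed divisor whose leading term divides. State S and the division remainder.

S(g_1, g_4) = uw^2 - 3uw - w + 3; remainder on division = 0.

lcm(LM(g_1), LM(g_4)) = uv.
S = (lcm/LT(g_1))·g_1 − (lcm/LT(g_4))·g_4 = uw^2 - 3uw - w + 3.
Reduce S modulo (g_1, g_2, g_3, g_4, g_5, g_6) in that order:
  leading term uw^2: subtract (3w)·g_2 from uw^2 - 3uw - w + 3 → -3uw + 3
  leading term uw: subtract (-9)·g_2 from -3uw + 3 → 0
The remainder is 0, so this S-polynomial contributes no new basis element.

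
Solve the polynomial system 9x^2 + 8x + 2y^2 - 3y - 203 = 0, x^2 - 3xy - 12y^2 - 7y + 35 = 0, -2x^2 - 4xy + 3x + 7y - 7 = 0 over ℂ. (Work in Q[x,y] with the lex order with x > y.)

Compute a lex Gröbner basis by Buchberger's algorithm.
f_1 = 9x^2 + 8x + 2y^2 - 3y - 203, LT = x^2.
f_2 = x^2 - 3xy - 12y^2 - 7y + 35, LT = x^2.
f_3 = -2x^2 - 4xy + 3x + 7y - 7, LT = x^2.

S(f_1,f_2): lcm = x^2. S = 3xy + 8/9x + 110/9y^2 + 20/3y - 518/9.
  reduce S modulo (f_1, f_2, f_3):
  remainder 3xy + 8/9x + 110/9y^2 + 20/3y - 518/9 ≠ 0; add h_4 = 3xy + 8/9x + 110/9y^2 + 20/3y - 518/9 to the basis.

S(f_1,f_3): lcm = x^2. S = -2xy + 43/18x + 2/9y^2 + 19/6y - 469/18.
  reduce S modulo (f_1, f_2, f_3, h_4):
  remainder 161/54x + 226/27y^2 + 137/18y - 3479/54 ≠ 0; add h_5 = 161/54x + 226/27y^2 + 137/18y - 3479/54 to the basis.

S(f_1,h_4): lcm = x^2y. S = -8/27x^2 - 110/27xy^2 - 4/3xy + 518/27x + 2/9y^3 - 1/3y^2 - 203/9y.
  reduce S modulo (f_1, f_2, f_3, h_4, h_5):
  remainder 12262/729y^3 - 1776409/39123y^2 - 17638141/117369y + 2302454/5589 ≠ 0; add h_6 = 12262/729y^3 - 1776409/39123y^2 - 17638141/117369y + 2302454/5589 to the basis.

S(f_3,h_4): lcm = x^2y. S = -8/27x^2 - 56/27xy^2 - 67/18xy + 518/27x - 7/2y^2 + 7/2y.
  reduce S modulo (f_1, f_2, f_3, h_4, h_5, h_6):
  remainder -40549563/1974182y^2 - 11821363/1974182y + 23534427/141013 ≠ 0; add h_7 = -40549563/1974182y^2 - 11821363/1974182y + 23534427/141013 to the basis.

S(f_1,h_5): lcm = x^2. S = -452/161xy^2 - 411/161xy + 4657/207x + 2/9y^2 - 1/3y - 203/9.
  reduce S modulo (f_1, f_2, f_3, h_4, h_5, h_6, h_7):
  remainder -104913840/103626661y - 314741520/103626661 ≠ 0; add h_8 = -104913840/103626661y - 314741520/103626661 to the basis.

The other S-polynomials (S(f_2,f_3), S(f_2,h_4), S(f_2,h_5), S(f_3,h_5), S(h_4,h_5), S(f_1,h_6), S(f_2,h_6), S(f_3,h_6), S(h_4,h_6), S(h_5,h_6), S(f_1,h_7), S(f_2,h_7), S(f_3,h_7), S(h_4,h_7), S(h_5,h_7), S(h_6,h_7), S(f_1,h_8), S(f_2,h_8), S(f_3,h_8), S(h_4,h_8), S(h_5,h_8), S(h_6,h_8), S(h_7,h_8)) all reduce to 0 modulo the current basis, so we have a Gröbner basis.
Inter-reduce: drop elements whose leading term is divisible by another's, tail-reduce, and make monic.
Reduced Gröbner basis: {x - 4, y + 3}.

Since the basis is lex-ordered, y + 3 is univariate in y. Its roots are {-3}. Back-substituting each root into the other basis elements fixes the other coordinates.
  y = -3: the earlier basis element becomes x - 4 = 0, giving x = 4 — point (4, -3).

{(4, -3)}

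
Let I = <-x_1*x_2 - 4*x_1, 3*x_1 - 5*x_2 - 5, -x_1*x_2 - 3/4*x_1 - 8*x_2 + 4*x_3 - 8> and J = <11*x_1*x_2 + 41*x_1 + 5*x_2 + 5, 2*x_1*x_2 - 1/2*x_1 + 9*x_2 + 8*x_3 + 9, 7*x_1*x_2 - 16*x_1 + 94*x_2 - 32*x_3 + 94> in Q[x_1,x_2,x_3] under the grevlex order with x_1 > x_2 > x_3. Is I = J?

Yes, the ideals are equal.

For a fixed monomial order, each ideal has a unique reduced Gröbner basis; comparing bases decides equality.
Buchberger on the first generating set:
f_1 = -x_1*x_2 - 4*x_1, LT = x_1*x_2.
f_2 = 3*x_1 - 5*x_2 - 5, LT = x_1.
f_3 = -x_1*x_2 - 3/4*x_1 - 8*x_2 + 4*x_3 - 8, LT = x_1*x_2.

S(f_1,f_2): lcm = x_1*x_2. S = 5/3*x_2**2 + 4*x_1 + 5/3*x_2.
  reduce S modulo (f_1, f_2, f_3):
  remainder 5/3*x_2**2 + 25/3*x_2 + 20/3 ≠ 0; add g_4 = 5/3*x_2**2 + 25/3*x_2 + 20/3 to the basis.

S(f_1,f_3): lcm = x_1*x_2. S = 13/4*x_1 - 8*x_2 + 4*x_3 - 8.
  reduce S modulo (f_1, f_2, f_3, g_4):
  remainder -31/12*x_2 + 4*x_3 - 31/12 ≠ 0; add g_5 = -31/12*x_2 + 4*x_3 - 31/12 to the basis.

S(f_3,g_4): lcm = x_1*x_2**2. S = -17/4*x_1*x_2 + 8*x_2**2 - 4*x_2*x_3 - 4*x_1 + 8*x_2.
  reduce S modulo (f_1, f_2, f_3, g_4, g_5):
  remainder -192/31*x_3**2 - 12*x_3 ≠ 0; add g_6 = -192/31*x_3**2 - 12*x_3 to the basis.

The other S-polynomials (S(f_2,f_3), S(f_1,g_4), S(f_2,g_4), S(f_1,g_5), S(f_2,g_5), S(f_3,g_5), S(g_4,g_5), S(f_1,g_6), S(f_2,g_6), S(f_3,g_6), S(g_4,g_6), S(g_5,g_6)) all reduce to 0 modulo the current basis, so we have a Gröbner basis.
Inter-reduce: drop elements whose leading term is divisible by another's, tail-reduce, and make monic.
Reduced Gröbner basis: {x_3**2 + 31/16*x_3, x_1 - 80/31*x_3, x_2 - 48/31*x_3 + 1}.

Buchberger on the second generating set:
h_1 = 11*x_1*x_2 + 41*x_1 + 5*x_2 + 5, LT = x_1*x_2.
h_2 = 2*x_1*x_2 - 1/2*x_1 + 9*x_2 + 8*x_3 + 9, LT = x_1*x_2.
h_3 = 7*x_1*x_2 - 16*x_1 + 94*x_2 - 32*x_3 + 94, LT = x_1*x_2.

S(h_1,h_2): lcm = x_1*x_2. S = 175/44*x_1 - 89/22*x_2 - 4*x_3 - 89/22.
  reduce S modulo (h_1, h_2, h_3):
  remainder 175/44*x_1 - 89/22*x_2 - 4*x_3 - 89/22 ≠ 0; add k_4 = 175/44*x_1 - 89/22*x_2 - 4*x_3 - 89/22 to the basis.

S(h_1,h_3): lcm = x_1*x_2. S = 463/77*x_1 - 999/77*x_2 + 32/7*x_3 - 999/77.
  reduce S modulo (h_1, h_2, h_3, k_4):
  remainder -8401/1225*x_2 + 13008/1225*x_3 - 8401/1225 ≠ 0; add k_5 = -8401/1225*x_2 + 13008/1225*x_3 - 8401/1225 to the basis.

S(h_1,k_4): lcm = x_1*x_2. S = 178/175*x_2**2 + 176/175*x_2*x_3 + 41/11*x_1 + 2833/1925*x_2 + 5/11.
  reduce S modulo (h_1, h_2, h_3, k_4, k_5):
  remainder 3840/961*x_3**2 + 240/31*x_3 ≠ 0; add k_6 = 3840/961*x_3**2 + 240/31*x_3 to the basis.

The other S-polynomials (S(h_2,h_3), S(h_2,k_4), S(h_3,k_4), S(h_1,k_5), S(h_2,k_5), S(h_3,k_5), S(k_4,k_5), S(h_1,k_6), S(h_2,k_6), S(h_3,k_6), S(k_4,k_6), S(k_5,k_6)) all reduce to 0 modulo the current basis, so we have a Gröbner basis.
Inter-reduce: drop elements whose leading term is divisible by another's, tail-reduce, and make monic.
Reduced Gröbner basis: {x_3**2 + 31/16*x_3, x_1 - 80/31*x_3, x_2 - 48/31*x_3 + 1}.

The two bases agree; hence the ideals are identical.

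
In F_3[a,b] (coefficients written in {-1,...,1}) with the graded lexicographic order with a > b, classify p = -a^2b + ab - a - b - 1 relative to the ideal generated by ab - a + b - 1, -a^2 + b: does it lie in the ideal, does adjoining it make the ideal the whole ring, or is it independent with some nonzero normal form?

First compute the reduced Gröbner basis of I by Buchberger's algorithm.
f_1 = ab - a + b - 1, LT = ab.
f_2 = -a^2 + b, LT = a^2.

S(f_1,f_2): lcm = a^2b. S = -a^2 + ab + b^2 - a.
  leading term a^2: subtract (1)·f_2 from -a^2 + ab + b^2 - a → ab + b^2 - a - b
  leading term ab: subtract (1)·f_1 from ab + b^2 - a - b → b^2 + b + 1
  leading term b^2: no divisor's leading term divides it; move b^2 to the remainder.
  leading term b: no divisor's leading term divides it; move b to the remainder.
  leading term 1: no divisor's leading term divides it; move 1 to the remainder.
  remainder b^2 + b + 1 ≠ 0; add h_3 = b^2 + b + 1 to the basis.

The other S-polynomials (S(f_1,h_3), S(f_2,h_3)) all reduce to 0 modulo the current basis, so we have a Gröbner basis.
Inter-reduce: drop elements whose leading term is divisible by another's, tail-reduce, and make monic.
Reduced Gröbner basis: {a^2 - b, ab - a + b - 1, b^2 + b + 1}.
Label its elements g_1 = a^2 - b, g_2 = ab - a + b - 1, g_3 = b^2 + b + 1.

Reduce p = -a^2b + ab - a - b - 1 modulo G:
  leading term a^2b: subtract (-b)·g_1 from -a^2b + ab - a - b - 1 → ab - b^2 - a - b - 1
  leading term ab: subtract (1)·g_2 from ab - b^2 - a - b - 1 → -b^2 + b
  leading term b^2: subtract (-1)·g_3 from -b^2 + b → -b + 1
  leading term b: no divisor's leading term divides it; move -b to the remainder.
  leading term 1: no divisor's leading term divides it; move 1 to the remainder.
  normal form = -b + 1.
The normal form is nonzero, so p ∉ I. Since p minus its normal form lies in I, I + (p) = I + (r) where r = -b + 1; decide whether this ideal is the whole ring.
Run Buchberger on G together with r (pairs among the g_i already reduce to 0 since G is a Gröbner basis):
g_1 = a^2 - b, LT = a^2.
g_2 = ab - a + b - 1, LT = ab.
g_3 = b^2 + b + 1, LT = b^2.
r = -b + 1, LT = b.

The S-polynomials (S(g_1,g_2), S(g_1,g_3), S(g_1,r), S(g_2,g_3), S(g_2,r), S(g_3,r)) all reduce to 0 modulo the current basis, so we have a Gröbner basis.
Inter-reduce: drop elements whose leading term is divisible by another's, tail-reduce, and make monic.
Reduced Gröbner basis: {a^2 - 1, b - 1}.
The reduced Gröbner basis of I + (p) is {a^2 - 1, b - 1} ≠ {1}, a proper ideal, so the enlarged system stays consistent: p is independent of I, with normal form -b + 1.

The remainder on division by a Gröbner basis is unique — it is the normal form.

-a^2b + ab - a - b - 1 is independent of I; its normal form modulo I is -b + 1.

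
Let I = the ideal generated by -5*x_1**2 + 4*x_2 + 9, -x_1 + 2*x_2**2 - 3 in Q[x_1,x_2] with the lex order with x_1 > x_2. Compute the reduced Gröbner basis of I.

f_1 = -5*x_1**2 + 4*x_2 + 9, LT = x_1**2.
f_2 = -x_1 + 2*x_2**2 - 3, LT = x_1.

S(f_1,f_2): lcm = x_1**2. S = 2*x_1*x_2**2 - 3*x_1 - 4/5*x_2 - 9/5.
  leading term x_1*x_2**2: subtract (-2*x_2**2)·f_2 from 2*x_1*x_2**2 - 3*x_1 - 4/5*x_2 - 9/5 → -3*x_1 + 4*x_2**4 - 6*x_2**2 - 4/5*x_2 - 9/5
  leading term x_1: subtract (3)·f_2 from -3*x_1 + 4*x_2**4 - 6*x_2**2 - 4/5*x_2 - 9/5 → 4*x_2**4 - 12*x_2**2 - 4/5*x_2 + 36/5
  leading term x_2**4: no divisor's leading term divides it; move 4*x_2**4 to the remainder.
  leading term x_2**2: no divisor's leading term divides it; move -12*x_2**2 to the remainder.
  leading term x_2: no divisor's leading term divides it; move -4/5*x_2 to the remainder.
  leading term 1: no divisor's leading term divides it; move 36/5 to the remainder.
  remainder 4*x_2**4 - 12*x_2**2 - 4/5*x_2 + 36/5 ≠ 0; add g_3 = 4*x_2**4 - 12*x_2**2 - 4/5*x_2 + 36/5 to the basis.

The other S-polynomials (S(f_1,g_3), S(f_2,g_3)) all reduce to 0 modulo the current basis, so we have a Gröbner basis.
Inter-reduce: drop elements whose leading term is divisible by another's, tail-reduce, and make monic.

G = {x_1 - 2*x_2**2 + 3, x_2**4 - 3*x_2**2 - 1/5*x_2 + 9/5}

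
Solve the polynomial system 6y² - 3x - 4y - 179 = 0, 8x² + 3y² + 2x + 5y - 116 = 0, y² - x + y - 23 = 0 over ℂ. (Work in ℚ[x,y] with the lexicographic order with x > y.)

{(-3, -5)}

Compute a lex Gröbner basis by Buchberger's algorithm.
f_1 = -3x + 6y² - 4y - 179, LT = x.
f_2 = 8x² + 2x + 3y² + 5y - 116, LT = x².
f_3 = -x + y² + y - 23, LT = x.

S(f_1,f_2): lcm = x². S = -2xy² + 4/3xy + 713/12x - ⅜y² - ⅝y + 29/2.
  leading term xy²: subtract (⅔y²)·f_1 from -2xy² + 4/3xy + 713/12x - ⅜y² - ⅝y + 29/2 → 4/3xy + 713/12x - 4y⁴ + 8/3y³ + 2855/24y² - ⅝y + 29/2
  leading term xy: subtract (-4/9y)·f_1 from 4/3xy + 713/12x - 4y⁴ + 8/3y³ + 2855/24y² - ⅝y + 29/2 → 713/12x - 4y⁴ + 16/3y³ + 8437/72y² - 5773/72y + 29/2
  leading term x: subtract (-713/36)·f_1 from 713/12x - 4y⁴ + 16/3y³ + 8437/72y² - 5773/72y + 29/2 → -4y⁴ + 16/3y³ + 16993/72y² - 11477/72y - 127105/36
  leading term y⁴: no divisor's leading term divides it; move -4y⁴ to the remainder.
  leading term y³: no divisor's leading term divides it; move 16/3y³ to the remainder.
  leading term y²: no divisor's leading term divides it; move 16993/72y² to the remainder.
  leading term y: no divisor's leading term divides it; move -11477/72y to the remainder.
  leading term 1: no divisor's leading term divides it; move -127105/36 to the remainder.
  remainder -4y⁴ + 16/3y³ + 16993/72y² - 11477/72y - 127105/36 ≠ 0; add h_4 = -4y⁴ + 16/3y³ + 16993/72y² - 11477/72y - 127105/36 to the basis.

S(f_1,f_3): lcm = x. S = -y² + 7/3y + 110/3.
  leading term y²: no divisor's leading term divides it; move -y² to the remainder.
  leading term y: no divisor's leading term divides it; move 7/3y to the remainder.
  leading term 1: no divisor's leading term divides it; move 110/3 to the remainder.
  remainder -y² + 7/3y + 110/3 ≠ 0; add h_5 = -y² + 7/3y + 110/3 to the basis.

S(f_2,f_3): lcm = x². S = xy² + xy - 91/4x + ⅜y² + ⅝y - 29/2.
  leading term xy²: subtract (-⅓y²)·f_1 from xy² + xy - 91/4x + ⅜y² + ⅝y - 29/2 → xy - 91/4x + 2y⁴ - 4/3y³ - 1423/24y² + ⅝y - 29/2
  leading term xy: subtract (-⅓y)·f_1 from xy - 91/4x + 2y⁴ - 4/3y³ - 1423/24y² + ⅝y - 29/2 → -91/4x + 2y⁴ + ⅔y³ - 485/8y² - 1417/24y - 29/2
  leading term x: subtract (91/12)·f_1 from -91/4x + 2y⁴ + ⅔y³ - 485/8y² - 1417/24y - 29/2 → 2y⁴ + ⅔y³ - 849/8y² - 689/24y + 16115/12
  leading term y⁴: subtract (-½)·h_4 from 2y⁴ + ⅔y³ - 849/8y² - 689/24y + 16115/12 → 10/3y³ + 1711/144y² - 15611/144y - 30415/72
  leading term y³: subtract (-10/3y)·h_5 from 10/3y³ + 1711/144y² - 15611/144y - 30415/72 → 2831/144y² + 221/16y - 30415/72
  leading term y²: subtract (-2831/144)·h_5 from 2831/144y² + 221/16y - 30415/72 → 3223/54y + 16115/54
  leading term y: no divisor's leading term divides it; move 3223/54y to the remainder.
  leading term 1: no divisor's leading term divides it; move 16115/54 to the remainder.
  remainder 3223/54y + 16115/54 ≠ 0; add h_6 = 3223/54y + 16115/54 to the basis.

The other S-polynomials (S(f_1,h_4), S(f_2,h_4), S(f_3,h_4), S(f_1,h_5), S(f_2,h_5), S(f_3,h_5), S(h_4,h_5), S(f_1,h_6), S(f_2,h_6), S(f_3,h_6), S(h_4,h_6), S(h_5,h_6)) all reduce to 0 modulo the current basis, so we have a Gröbner basis.
Inter-reduce: drop elements whose leading term is divisible by another's, tail-reduce, and make monic.
Reduced Gröbner basis: {x + 3, y + 5}.

From the last basis element, y + 5 = 0, so y takes values in {-5}. Each choice, substituted upward through the basis, yields the corresponding point(s) of the solution set.
  y = -5: the earlier basis element becomes x + 3 = 0, giving x = -3 — point (-3, -5).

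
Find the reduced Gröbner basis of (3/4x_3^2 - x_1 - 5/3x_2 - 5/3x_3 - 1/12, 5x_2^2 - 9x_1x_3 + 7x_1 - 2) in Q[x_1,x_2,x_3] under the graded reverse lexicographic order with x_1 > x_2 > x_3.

G = {x_2^2 - 9/5x_1x_3 + 7/5x_1 - 2/5, x_3^2 - 4/3x_1 - 20/9x_2 - 20/9x_3 - 1/9}

This is the nonlinear analogue of row-reducing a linear system.

f_1 = 3/4x_3^2 - x_1 - 5/3x_2 - 5/3x_3 - 1/12, LT = x_3^2.
f_2 = 5x_2^2 - 9x_1x_3 + 7x_1 - 2, LT = x_2^2.

The S-polynomials (S(f_1,f_2)) all reduce to 0 modulo the current basis, so we have a Gröbner basis.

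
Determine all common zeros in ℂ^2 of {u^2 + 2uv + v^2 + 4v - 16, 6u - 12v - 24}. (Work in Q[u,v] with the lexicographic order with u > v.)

{(-20/9, -28/9), (4, 0)}

Compute a lex Gröbner basis by Buchberger's algorithm.
f_1 = u^2 + 2uv + v^2 + 4v - 16, LT = u^2.
f_2 = 6u - 12v - 24, LT = u.

S(f_1,f_2): lcm = u^2. S = 4uv + 4u + v^2 + 4v - 16.
  leading term uv: subtract (2/3v)·f_2 from 4uv + 4u + v^2 + 4v - 16 → 4u + 9v^2 + 20v - 16
  leading term u: subtract (2/3)·f_2 from 4u + 9v^2 + 20v - 16 → 9v^2 + 28v
  leading term v^2: no divisor's leading term divides it; move 9v^2 to the remainder.
  leading term v: no divisor's leading term divides it; move 28v to the remainder.
  remainder 9v^2 + 28v ≠ 0; add h_3 = 9v^2 + 28v to the basis.

S(f_1,h_3): leading monomials are coprime, so the S-polynomial reduces to 0 (Buchberger's first criterion).
S(f_2,h_3): leading monomials are coprime, so the S-polynomial reduces to 0 (Buchberger's first criterion).
Every S-polynomial of the final basis reduces to 0, so we have a Gröbner basis.
Inter-reduce: drop elements whose leading term is divisible by another's, tail-reduce, and make monic.
Reduced Gröbner basis: {u - 2v - 4, v^2 + 28/9v}.

A lex Gröbner basis eliminates variables successively. Here v^2 + 28/9v depends only on v, with roots {-28/9, 0}; lifting each root through the earlier basis elements recovers the full solutions.
  v = -28/9: the earlier basis element becomes u + 20/9 = 0, giving u = -20/9 — point (-20/9, -28/9).
  v = 0: the earlier basis element becomes u - 4 = 0, giving u = 4 — point (4, 0).
Substituting each solution back into the original system confirms all equations vanish.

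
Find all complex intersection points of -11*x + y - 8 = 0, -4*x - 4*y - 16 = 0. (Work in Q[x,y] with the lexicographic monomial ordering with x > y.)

{(-1, -3)}

Compute a lex Gröbner basis by Buchberger's algorithm.
f_1 = -11*x + y - 8, LT = x.
f_2 = -4*x - 4*y - 16, LT = x.

S(f_1,f_2): lcm = x. S = -12/11*y - 36/11.
  leading term y: no divisor's leading term divides it; move -12/11*y to the remainder.
  leading term 1: no divisor's leading term divides it; move -36/11 to the remainder.
  remainder -12/11*y - 36/11 ≠ 0; add h_3 = -12/11*y - 36/11 to the basis.

S(f_1,h_3): leading monomials are coprime, so the S-polynomial reduces to 0 (Buchberger's first criterion).
S(f_2,h_3): leading monomials are coprime, so the S-polynomial reduces to 0 (Buchberger's first criterion).
Every S-polynomial of the final basis reduces to 0, so we have a Gröbner basis.
Inter-reduce: drop elements whose leading term is divisible by another's, tail-reduce, and make monic.
Reduced Gröbner basis: {x + 1, y + 3}.

A lex Gröbner basis eliminates variables successively. Here y + 3 depends only on y, with roots {-3}; lifting each root through the earlier basis elements recovers the full solutions.
  y = -3: the earlier basis element becomes x + 1 = 0, giving x = -1 — point (-1, -3).
Each listed point satisfies every original equation (direct substitution).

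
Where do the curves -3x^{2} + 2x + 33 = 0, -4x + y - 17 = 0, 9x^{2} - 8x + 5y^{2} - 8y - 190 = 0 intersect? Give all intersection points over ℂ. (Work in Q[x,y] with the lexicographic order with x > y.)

Compute a lex Gröbner basis by Buchberger's algorithm.
f_1 = -3x^{2} + 2x + 33, LT = x^{2}.
f_2 = -4x + y - 17, LT = x.
f_3 = 9x^{2} - 8x + 5y^{2} - 8y - 190, LT = x^{2}.

S(f_1,f_2): lcm = x^{2}. S = \tfrac{1}{4}xy - \tfrac{59}{12}x - 11.
  reduce S modulo (f_1, f_2, f_3):
  remainder \tfrac{1}{16}y^{2} - \tfrac{55}{24}y + \tfrac{475}{48} ≠ 0; add h_4 = \tfrac{1}{16}y^{2} - \tfrac{55}{24}y + \tfrac{475}{48} to the basis.

S(f_1,f_3): lcm = x^{2}. S = \tfrac{2}{9}x - \tfrac{5}{9}y^{2} + \tfrac{8}{9}y + \tfrac{91}{9}.
  reduce S modulo (f_1, f_2, f_3, h_4):
  remainder -\tfrac{1049}{54}y + \tfrac{5245}{54} ≠ 0; add h_5 = -\tfrac{1049}{54}y + \tfrac{5245}{54} to the basis.

The other S-polynomials (S(f_2,f_3), S(f_1,h_4), S(f_2,h_4), S(f_3,h_4), S(f_1,h_5), S(f_2,h_5), S(f_3,h_5), S(h_4,h_5)) all reduce to 0 modulo the current basis, so we have a Gröbner basis.
Inter-reduce: drop elements whose leading term is divisible by another's, tail-reduce, and make monic.
Reduced Gröbner basis: {x + 3, y - 5}.

From the last basis element, y - 5 = 0, so y takes values in {5}. Each choice, substituted upward through the basis, yields the corresponding point(s) of the solution set.
  y = 5: the earlier basis element becomes x + 3 = 0, giving x = -3 — point (-3, 5).

{(-3, 5)}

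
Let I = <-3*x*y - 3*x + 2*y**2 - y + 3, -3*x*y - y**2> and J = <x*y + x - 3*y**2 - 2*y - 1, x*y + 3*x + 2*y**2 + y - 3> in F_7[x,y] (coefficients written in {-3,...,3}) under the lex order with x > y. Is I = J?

Two ideals are equal iff their reduced Gröbner bases coincide (the reduced basis is unique for a fixed ordering).
Buchberger on the first generating set:
f_1 = -3*x*y - 3*x + 2*y**2 - y + 3, LT = x*y.
f_2 = -3*x*y - y**2, LT = x*y.

S(f_1,f_2): lcm = x*y. S = x - y**2 - 2*y - 1.
  reduce S modulo (f_1, f_2):
  remainder x - y**2 - 2*y - 1 ≠ 0; add g_3 = x - y**2 - 2*y - 1 to the basis.

S(f_1,g_3): lcm = x*y. S = x + y**3 - y**2 - y - 1.
  reduce S modulo (f_1, f_2, g_3):
  remainder y**3 + y ≠ 0; add g_4 = y**3 + y to the basis.

The other S-polynomials (S(f_2,g_3), S(f_1,g_4), S(f_2,g_4), S(g_3,g_4)) all reduce to 0 modulo the current basis, so we have a Gröbner basis.
Inter-reduce: drop elements whose leading term is divisible by another's, tail-reduce, and make monic.
Reduced Gröbner basis: {x - y**2 - 2*y - 1, y**3 + y}.

Buchberger on the second generating set:
h_1 = x*y + x - 3*y**2 - 2*y - 1, LT = x*y.
h_2 = x*y + 3*x + 2*y**2 + y - 3, LT = x*y.

S(h_1,h_2): lcm = x*y. S = -2*x + 2*y**2 - 3*y + 2.
  reduce S modulo (h_1, h_2):
  remainder -2*x + 2*y**2 - 3*y + 2 ≠ 0; add k_3 = -2*x + 2*y**2 - 3*y + 2 to the basis.

S(h_1,k_3): lcm = x*y. S = x + y**3 - y**2 - y - 1.
  reduce S modulo (h_1, h_2, k_3):
  remainder y**3 + y ≠ 0; add k_4 = y**3 + y to the basis.

The other S-polynomials (S(h_2,k_3), S(h_1,k_4), S(h_2,k_4), S(k_3,k_4)) all reduce to 0 modulo the current basis, so we have a Gröbner basis.
Inter-reduce: drop elements whose leading term is divisible by another's, tail-reduce, and make monic.
Reduced Gröbner basis: {x - y**2 - 2*y - 1, y**3 + y}.

The two bases agree; hence the ideals are identical.

Yes, the ideals are equal.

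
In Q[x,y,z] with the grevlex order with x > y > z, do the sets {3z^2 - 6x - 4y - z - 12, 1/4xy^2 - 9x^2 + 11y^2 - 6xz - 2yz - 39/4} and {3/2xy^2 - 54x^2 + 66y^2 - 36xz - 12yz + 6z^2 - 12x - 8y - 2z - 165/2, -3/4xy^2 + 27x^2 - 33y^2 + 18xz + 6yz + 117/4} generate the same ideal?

Yes, the ideals are equal.

Two ideals are equal iff their reduced Gröbner bases coincide (the reduced basis is unique for a fixed ordering).
Buchberger on the first generating set:
f_1 = 3z^2 - 6x - 4y - z - 12, LT = z^2.
f_2 = 1/4xy^2 - 9x^2 + 11y^2 - 6xz - 2yz - 39/4, LT = xy^2.

The S-polynomials (S(f_1,f_2)) all reduce to 0 modulo the current basis, so we have a Gröbner basis.
Inter-reduce: drop elements whose leading term is divisible by another's, tail-reduce, and make monic.
Reduced Gröbner basis: {xy^2 - 36x^2 + 44y^2 - 24xz - 8yz - 39, z^2 - 2x - 4/3y - 1/3z - 4}.

Buchberger on the second generating set:
h_1 = 3/2xy^2 - 54x^2 + 66y^2 - 36xz - 12yz + 6z^2 - 12x - 8y - 2z - 165/2, LT = xy^2.
h_2 = -3/4xy^2 + 27x^2 - 33y^2 + 18xz + 6yz + 117/4, LT = xy^2.

S(h_1,h_2): lcm = xy^2. S = 4z^2 - 8x - 16/3y - 4/3z - 16.
  reduce S modulo (h_1, h_2):
  remainder 4z^2 - 8x - 16/3y - 4/3z - 16 ≠ 0; add k_3 = 4z^2 - 8x - 16/3y - 4/3z - 16 to the basis.

The other S-polynomials (S(h_1,k_3), S(h_2,k_3)) all reduce to 0 modulo the current basis, so we have a Gröbner basis.
Inter-reduce: drop elements whose leading term is divisible by another's, tail-reduce, and make monic.
Reduced Gröbner basis: {xy^2 - 36x^2 + 44y^2 - 24xz - 8yz - 39, z^2 - 2x - 4/3y - 1/3z - 4}.

These coincide, so the ideals are equal.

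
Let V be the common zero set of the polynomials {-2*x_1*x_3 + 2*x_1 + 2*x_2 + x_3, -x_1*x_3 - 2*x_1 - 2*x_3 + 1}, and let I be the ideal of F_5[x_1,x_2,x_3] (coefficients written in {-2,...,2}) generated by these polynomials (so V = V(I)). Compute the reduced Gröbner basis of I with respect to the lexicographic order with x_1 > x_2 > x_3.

G = {x_1 + 2*x_2 - 2, x_2*x_3 + 2*x_2 - 2*x_3 + 1}

f_1 = -2*x_1*x_3 + 2*x_1 + 2*x_2 + x_3, LT = x_1*x_3.
f_2 = -x_1*x_3 - 2*x_1 - 2*x_3 + 1, LT = x_1*x_3.

S(f_1,f_2): lcm = x_1*x_3. S = 2*x_1 - x_2 + 1.
  reduce S modulo (f_1, f_2):
  remainder 2*x_1 - x_2 + 1 ≠ 0; add g_3 = 2*x_1 - x_2 + 1 to the basis.

S(f_1,g_3): lcm = x_1*x_3. S = -x_1 - 2*x_2*x_3 - x_2 - x_3.
  reduce S modulo (f_1, f_2, g_3):
  remainder -2*x_2*x_3 + x_2 - x_3 - 2 ≠ 0; add g_4 = -2*x_2*x_3 + x_2 - x_3 - 2 to the basis.

The other S-polynomials (S(f_2,g_3), S(f_1,g_4), S(f_2,g_4), S(g_3,g_4)) all reduce to 0 modulo the current basis, so we have a Gröbner basis.
Inter-reduce: drop elements whose leading term is divisible by another's, tail-reduce, and make monic.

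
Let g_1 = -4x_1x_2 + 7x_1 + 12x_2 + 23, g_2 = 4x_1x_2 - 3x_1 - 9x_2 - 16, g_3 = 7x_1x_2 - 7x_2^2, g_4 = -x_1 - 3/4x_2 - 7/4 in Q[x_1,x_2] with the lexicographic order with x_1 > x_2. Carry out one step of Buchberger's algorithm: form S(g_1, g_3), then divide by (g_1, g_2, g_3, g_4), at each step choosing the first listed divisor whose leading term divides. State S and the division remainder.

S(g_1, g_3) = -7/4x_1 + x_2^2 - 3x_2 - 23/4; remainder on division = x_2^2 - 27/16x_2 - 43/16.

lcm(LM(g_1), LM(g_3)) = x_1x_2.
S = (lcm/LT(g_1))·g_1 − (lcm/LT(g_3))·g_3 = -7/4x_1 + x_2^2 - 3x_2 - 23/4.
Reduce S modulo (g_1, g_2, g_3, g_4) in that order:
  leading term x_1: subtract (7/4)·g_4 from -7/4x_1 + x_2^2 - 3x_2 - 23/4 → x_2^2 - 27/16x_2 - 43/16
  leading term x_2^2: no divisor's leading term divides it; move x_2^2 to the remainder.
  leading term x_2: no divisor's leading term divides it; move -27/16x_2 to the remainder.
  leading term 1: no divisor's leading term divides it; move -43/16 to the remainder.
The remainder x_2^2 - 27/16x_2 - 43/16 is nonzero, so it would be added as the next basis element.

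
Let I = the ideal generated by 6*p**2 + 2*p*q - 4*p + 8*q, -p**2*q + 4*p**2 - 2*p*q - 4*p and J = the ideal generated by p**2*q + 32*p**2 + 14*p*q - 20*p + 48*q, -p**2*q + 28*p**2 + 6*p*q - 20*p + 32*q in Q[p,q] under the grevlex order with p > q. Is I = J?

Since reduced Gröbner bases are canonical representatives of ideals under a given ordering, it suffices to compute and compare them.
Buchberger on the first generating set:
f_1 = 6*p**2 + 2*p*q - 4*p + 8*q, LT = p**2.
f_2 = -p**2*q + 4*p**2 - 2*p*q - 4*p, LT = p**2*q.

S(f_1,f_2): lcm = p**2*q. S = 1/3*p*q**2 + 4*p**2 - 8/3*p*q + 4/3*q**2 - 4*p.
  leading term p*q**2: no divisor's leading term divides it; move 1/3*p*q**2 to the remainder.
  leading term p**2: subtract (2/3)·f_1 from 4*p**2 - 8/3*p*q + 4/3*q**2 - 4*p → -4*p*q + 4/3*q**2 - 4/3*p - 16/3*q
  leading term p*q: no divisor's leading term divides it; move -4*p*q to the remainder.
  leading term q**2: no divisor's leading term divides it; move 4/3*q**2 to the remainder.
  leading term p: no divisor's leading term divides it; move -4/3*p to the remainder.
  leading term q: no divisor's leading term divides it; move -16/3*q to the remainder.
  remainder 1/3*p*q**2 - 4*p*q + 4/3*q**2 - 4/3*p - 16/3*q ≠ 0; add g_3 = 1/3*p*q**2 - 4*p*q + 4/3*q**2 - 4/3*p - 16/3*q to the basis.

S(f_1,g_3): lcm = p**2*q**2. S = 1/3*p*q**3 + 12*p**2*q - 14/3*p*q**2 + 4/3*q**3 + 4*p**2 + 16*p*q.
  leading term p*q**3: subtract (q)·g_3 from 1/3*p*q**3 + 12*p**2*q - 14/3*p*q**2 + 4/3*q**3 + 4*p**2 + 16*p*q → 12*p**2*q - 2/3*p*q**2 + 4*p**2 + 52/3*p*q + 16/3*q**2
  leading term p**2*q: subtract (2*q)·f_1 from 12*p**2*q - 2/3*p*q**2 + 4*p**2 + 52/3*p*q + 16/3*q**2 → -14/3*p*q**2 + 4*p**2 + 76/3*p*q - 32/3*q**2
  leading term p*q**2: subtract (-14)·g_3 from -14/3*p*q**2 + 4*p**2 + 76/3*p*q - 32/3*q**2 → 4*p**2 - 92/3*p*q + 8*q**2 - 56/3*p - 224/3*q
  leading term p**2: subtract (2/3)·f_1 from 4*p**2 - 92/3*p*q + 8*q**2 - 56/3*p - 224/3*q → -32*p*q + 8*q**2 - 16*p - 80*q
  leading term p*q: no divisor's leading term divides it; move -32*p*q to the remainder.
  leading term q**2: no divisor's leading term divides it; move 8*q**2 to the remainder.
  leading term p: no divisor's leading term divides it; move -16*p to the remainder.
  leading term q: no divisor's leading term divides it; move -80*q to the remainder.
  remainder -32*p*q + 8*q**2 - 16*p - 80*q ≠ 0; add g_4 = -32*p*q + 8*q**2 - 16*p - 80*q to the basis.

S(g_3,g_4): lcm = p*q**2. S = 1/4*q**3 - 25/2*p*q + 3/2*q**2 - 4*p - 16*q.
  leading term q**3: no divisor's leading term divides it; move 1/4*q**3 to the remainder.
  leading term p*q: subtract (25/64)·g_4 from -25/2*p*q + 3/2*q**2 - 4*p - 16*q → -13/8*q**2 + 9/4*p + 61/4*q
  leading term q**2: no divisor's leading term divides it; move -13/8*q**2 to the remainder.
  leading term p: no divisor's leading term divides it; move 9/4*p to the remainder.
  leading term q: no divisor's leading term divides it; move 61/4*q to the remainder.
  remainder 1/4*q**3 - 13/8*q**2 + 9/4*p + 61/4*q ≠ 0; add g_5 = 1/4*q**3 - 13/8*q**2 + 9/4*p + 61/4*q to the basis.

The other S-polynomials (S(f_2,g_3), S(f_1,g_4), S(f_2,g_4), S(f_1,g_5), S(f_2,g_5), S(g_3,g_5), S(g_4,g_5)) all reduce to 0 modulo the current basis, so we have a Gröbner basis.
Inter-reduce: drop elements whose leading term is divisible by another's, tail-reduce, and make monic.
Reduced Gröbner basis: {q**3 - 13/2*q**2 + 9*p + 61*q, p**2 + 1/12*q**2 - 5/6*p + 1/2*q, p*q - 1/4*q**2 + 1/2*p + 5/2*q}.

Buchberger on the second generating set:
h_1 = p**2*q + 32*p**2 + 14*p*q - 20*p + 48*q, LT = p**2*q.
h_2 = -p**2*q + 28*p**2 + 6*p*q - 20*p + 32*q, LT = p**2*q.

S(h_1,h_2): lcm = p**2*q. S = 60*p**2 + 20*p*q - 40*p + 80*q.
  leading term p**2: no divisor's leading term divides it; move 60*p**2 to the remainder.
  leading term p*q: no divisor's leading term divides it; move 20*p*q to the remainder.
  leading term p: no divisor's leading term divides it; move -40*p to the remainder.
  leading term q: no divisor's leading term divides it; move 80*q to the remainder.
  remainder 60*p**2 + 20*p*q - 40*p + 80*q ≠ 0; add k_3 = 60*p**2 + 20*p*q - 40*p + 80*q to the basis.

S(h_1,k_3): lcm = p**2*q. S = -1/3*p*q**2 + 32*p**2 + 44/3*p*q - 4/3*q**2 - 20*p + 48*q.
  leading term p*q**2: no divisor's leading term divides it; move -1/3*p*q**2 to the remainder.
  leading term p**2: subtract (8/15)·k_3 from 32*p**2 + 44/3*p*q - 4/3*q**2 - 20*p + 48*q → 4*p*q - 4/3*q**2 + 4/3*p + 16/3*q
  leading term p*q: no divisor's leading term divides it; move 4*p*q to the remainder.
  leading term q**2: no divisor's leading term divides it; move -4/3*q**2 to the remainder.
  leading term p: no divisor's leading term divides it; move 4/3*p to the remainder.
  leading term q: no divisor's leading term divides it; move 16/3*q to the remainder.
  remainder -1/3*p*q**2 + 4*p*q - 4/3*q**2 + 4/3*p + 16/3*q ≠ 0; add k_4 = -1/3*p*q**2 + 4*p*q - 4/3*q**2 + 4/3*p + 16/3*q to the basis.

S(h_1,k_4): lcm = p**2*q**2. S = 44*p**2*q + 10*p*q**2 + 4*p**2 - 4*p*q + 48*q**2.
  leading term p**2*q: subtract (44)·h_1 from 44*p**2*q + 10*p*q**2 + 4*p**2 - 4*p*q + 48*q**2 → 10*p*q**2 - 1404*p**2 - 620*p*q + 48*q**2 + 880*p - 2112*q
  leading term p*q**2: subtract (-30)·k_4 from 10*p*q**2 - 1404*p**2 - 620*p*q + 48*q**2 + 880*p - 2112*q → -1404*p**2 - 500*p*q + 8*q**2 + 920*p - 1952*q
  leading term p**2: subtract (-117/5)·k_3 from -1404*p**2 - 500*p*q + 8*q**2 + 920*p - 1952*q → -32*p*q + 8*q**2 - 16*p - 80*q
  leading term p*q: no divisor's leading term divides it; move -32*p*q to the remainder.
  leading term q**2: no divisor's leading term divides it; move 8*q**2 to the remainder.
  leading term p: no divisor's leading term divides it; move -16*p to the remainder.
  leading term q: no divisor's leading term divides it; move -80*q to the remainder.
  remainder -32*p*q + 8*q**2 - 16*p - 80*q ≠ 0; add k_5 = -32*p*q + 8*q**2 - 16*p - 80*q to the basis.

S(k_4,k_5): lcm = p*q**2. S = 1/4*q**3 - 25/2*p*q + 3/2*q**2 - 4*p - 16*q.
  leading term q**3: no divisor's leading term divides it; move 1/4*q**3 to the remainder.
  leading term p*q: subtract (25/64)·k_5 from -25/2*p*q + 3/2*q**2 - 4*p - 16*q → -13/8*q**2 + 9/4*p + 61/4*q
  leading term q**2: no divisor's leading term divides it; move -13/8*q**2 to the remainder.
  leading term p: no divisor's leading term divides it; move 9/4*p to the remainder.
  leading term q: no divisor's leading term divides it; move 61/4*q to the remainder.
  remainder 1/4*q**3 - 13/8*q**2 + 9/4*p + 61/4*q ≠ 0; add k_6 = 1/4*q**3 - 13/8*q**2 + 9/4*p + 61/4*q to the basis.

The other S-polynomials (S(h_2,k_3), S(h_2,k_4), S(k_3,k_4), S(h_1,k_5), S(h_2,k_5), S(k_3,k_5), S(h_1,k_6), S(h_2,k_6), S(k_3,k_6), S(k_4,k_6), S(k_5,k_6)) all reduce to 0 modulo the current basis, so we have a Gröbner basis.
Inter-reduce: drop elements whose leading term is divisible by another's, tail-reduce, and make monic.
Reduced Gröbner basis: {q**3 - 13/2*q**2 + 9*p + 61*q, p**2 + 1/12*q**2 - 5/6*p + 1/2*q, p*q - 1/4*q**2 + 1/2*p + 5/2*q}.

These coincide, so the ideals are equal.

Yes, the ideals are equal.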